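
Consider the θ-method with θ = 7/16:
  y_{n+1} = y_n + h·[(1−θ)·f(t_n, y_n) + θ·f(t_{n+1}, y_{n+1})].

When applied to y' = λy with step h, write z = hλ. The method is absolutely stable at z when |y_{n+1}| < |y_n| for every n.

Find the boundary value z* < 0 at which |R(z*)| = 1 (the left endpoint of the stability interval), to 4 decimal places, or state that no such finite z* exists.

Test eqn y'=λy, z=hλ:
  y_{n+1} = y_n + z·[9/16·y_n + 7/16·y_{n+1}] ⇒ (1 − 7/16z)y_{n+1} = (1 + 9/16z)y_n
  ⇒ R(z) = (1 + 9/16z)/(1 − 7/16z).

Need |R(x)|<1, x<0.
x=-0.81: |R|=0.4019
R=−1: 1+9/16x = −1+7/16x ⇒ -1/8x=2 ⇒ x=2/(-1/8)=-16.0000
Confirm numerically:
  x=-13.858: |R|=0.96209 <1
  x=-12.836: |R|=0.94022 <1
  x=-8.540: |R|=0.80311 <1
  x=-16.452: |R|=1.00689 >1
  x=-16.441: |R|=1.00673 >1
  x=-16.419: |R|=1.00640 >1
Stable set (-16.0000, 0).

left endpoint -16.0000.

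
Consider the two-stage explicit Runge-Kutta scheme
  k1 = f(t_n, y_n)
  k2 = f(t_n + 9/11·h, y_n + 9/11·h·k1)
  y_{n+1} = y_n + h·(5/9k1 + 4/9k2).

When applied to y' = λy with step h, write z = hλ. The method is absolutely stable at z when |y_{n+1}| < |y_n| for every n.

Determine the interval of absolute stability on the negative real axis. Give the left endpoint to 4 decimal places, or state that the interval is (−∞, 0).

On y'=λy, z=hλ:
  k1=λy_n ⇒ h·k1=z·y_n;  k2=λ(1+9/11z)y_n ⇒ h·k2=z(1+9/11z)y_n
  y_{n+1}/y_n = 1 + 5/9z + 4/9z(1+9/11z) = 1 + z + 4/11z²
  R(z) = 1 + z + 4/11z².

Solve |R(x)|<1 on ℝ⁻.
x=-0.6: |R|=0.5309
R=1: x+4/11x²=0 ⇒ x=−11/4=-2.7500; min R=1−1/(4·4/11)=0.3125>−1
Confirm numerically:
  x=-2.230: |R|=0.57833 <1
  x=-2.153: |R|=0.53260 <1
  x=-1.968: |R|=0.44037 <1
  x=-2.966: |R|=1.23297 >1
  x=-2.797: |R|=1.04780 >1
Interval (-2.7500, 0).

z∈(-2.7500,0).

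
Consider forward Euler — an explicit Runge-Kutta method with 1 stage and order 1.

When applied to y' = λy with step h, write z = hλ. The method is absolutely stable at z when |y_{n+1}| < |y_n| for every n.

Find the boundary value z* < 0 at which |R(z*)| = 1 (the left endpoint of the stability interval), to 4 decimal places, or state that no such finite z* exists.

z* = -2.0000.

On y'=λy, z=hλ:
  order 1, 1-stage ⇒ R(z)=1+z
  (e.g. R(-0.34)=0.66000, |R|=0.66000)

Find x<0 with |R(x)|<1.
x=-0.34: |R|=0.6600
|R(-2)|=1.0000 |R(-1.93)|=0.9300 |R(-1.42)|=0.4200
Bisect:
  x_lo=-2.6892 |R|=1.6892  x_hi=-0.3224 |R|=0.6776
  mid=-1.50582 |R|=0.50582 →hi
  mid=-2.09752 |R|=1.09752 →lo
  mid=-1.80167 |R|=0.80167 →hi
  mid=-1.94960 |R|=0.94960 →hi
  mid=-2.02356 |R|=1.02356 →lo
  mid=-1.98658 |R|=0.98658 →hi
  mid=-2.00507 |R|=1.00507 →lo
  mid=-1.99582 |R|=0.99582 →hi
  ...
  [-2.00001,-1.99987] ⇒ x*=-2.0000
So |R|<1 on (-2.0000, 0).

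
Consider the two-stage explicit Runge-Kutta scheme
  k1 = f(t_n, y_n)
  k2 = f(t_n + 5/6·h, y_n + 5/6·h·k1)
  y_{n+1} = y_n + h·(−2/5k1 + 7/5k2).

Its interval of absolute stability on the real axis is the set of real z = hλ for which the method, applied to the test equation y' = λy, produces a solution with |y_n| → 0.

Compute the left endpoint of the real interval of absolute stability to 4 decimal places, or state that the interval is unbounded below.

With y'=λy (z=hλ):
  k1=λy_n ⇒ h·k1=z·y_n;  k2=λ(1+5/6z)y_n ⇒ h·k2=z(1+5/6z)y_n
  y_{n+1}/y_n = 1 − 2/5z + 7/5z(1+5/6z) = 1 + z + 7/6z²
  R(z) = 1 + z + 7/6z².

Solve |R(x)|<1 on ℝ⁻.
x=-1.11: |R|=1.3275
R=1: x+7/6x²=0 ⇒ x=−6/7=-0.8571; min R=1−1/(4·7/6)=0.7857>−1
Confirm numerically:
  x=-0.792: |R|=0.93981 <1
  x=-0.731: |R|=0.89242 <1
  x=-0.615: |R|=0.82626 <1
  x=-0.500: |R|=0.79167 <1
  x=-1.426: |R|=1.94639 >1
  x=-1.175: |R|=1.43573 >1
  x=-0.895: |R|=1.03953 >1
Interval (-0.8571, 0).

z* = -0.8571.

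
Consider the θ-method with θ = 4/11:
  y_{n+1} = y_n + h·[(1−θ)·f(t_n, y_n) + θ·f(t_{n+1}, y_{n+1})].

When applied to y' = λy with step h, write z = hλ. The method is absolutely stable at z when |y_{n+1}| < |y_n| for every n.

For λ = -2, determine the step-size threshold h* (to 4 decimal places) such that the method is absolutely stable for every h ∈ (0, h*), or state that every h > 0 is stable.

(-7.3333,0); λ=-2 ⇒ h* = (22/3)/2 = 3.6667.

Test eqn y'=λy, z=hλ:
  y_{n+1} = y_n + z·[7/11·y_n + 4/11·y_{n+1}] ⇒ (1 − 4/11z)y_{n+1} = (1 + 7/11z)y_n
  Hence R(z) = (1 + 7/11z)/(1 − 4/11z).

Find x<0 with |R(x)|<1.
x=-1.77: |R|=0.0769
R=−1: 1+7/11x = −1+4/11x ⇒ -3/11x=2 ⇒ x=2/(-3/11)=-7.3333
Confirm numerically:
  x=-7.274: |R|=0.99556 <1
  x=-4.908: |R|=0.76247 <1
  x=-4.831: |R|=0.75244 <1
  x=-7.803: |R|=1.03338 >1
  x=-7.720: |R|=1.02770 >1
  x=-7.571: |R|=1.01727 >1
Stable set (-7.3333, 0).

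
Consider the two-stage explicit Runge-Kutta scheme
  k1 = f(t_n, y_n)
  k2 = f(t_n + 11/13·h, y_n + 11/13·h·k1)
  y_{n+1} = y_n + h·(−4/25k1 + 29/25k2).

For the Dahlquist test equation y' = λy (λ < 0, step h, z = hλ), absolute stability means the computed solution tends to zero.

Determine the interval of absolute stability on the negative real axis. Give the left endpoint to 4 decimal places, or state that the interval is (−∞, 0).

z∈(-1.0188,0).

Set f=λy, z=hλ:
  k1=λy_n ⇒ h·k1=z·y_n;  k2=λ(1+11/13z)y_n ⇒ h·k2=z(1+11/13z)y_n
  y_{n+1}/y_n = 1 − 4/25z + 29/25z(1+11/13z) = 1 + z + 319/325z²
  ⇒ R(z) = 1 + z + 319/325z².

Solve |R(x)|<1 on ℝ⁻.
x=-1.53: |R|=1.7677
R=1: x+319/325x²=0 ⇒ x=−325/319=-1.0188; min R=1−1/(4·319/325)=0.7453>−1
Confirm numerically:
  x=-0.984: |R|=0.96638 <1
  x=-0.783: |R|=0.81877 <1
  x=-0.765: |R|=0.80942 <1
  x=-0.542: |R|=0.74634 <1
  x=-1.269: |R|=1.31163 >1
  x=-1.078: |R|=1.06263 >1
  x=-1.076: |R|=1.06040 >1
So |R|<1 on (-1.0188, 0).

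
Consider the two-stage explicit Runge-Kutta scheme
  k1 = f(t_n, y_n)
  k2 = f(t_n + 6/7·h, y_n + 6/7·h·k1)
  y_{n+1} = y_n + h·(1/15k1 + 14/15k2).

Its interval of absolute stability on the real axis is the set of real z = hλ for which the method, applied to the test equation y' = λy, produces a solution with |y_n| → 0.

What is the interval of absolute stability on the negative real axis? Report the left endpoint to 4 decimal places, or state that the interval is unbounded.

z∈(-1.2500,0).

Test eqn y'=λy, z=hλ:
  k1=λy_n ⇒ h·k1=z·y_n;  k2=λ(1+6/7z)y_n ⇒ h·k2=z(1+6/7z)y_n
  y_{n+1}/y_n = 1 + 1/15z + 14/15z(1+6/7z) = 1 + z + 4/5z²
  R(z) = 1 + z + 4/5z².

Solve |R(x)|<1 on ℝ⁻.
x=-0.68: |R|=0.6899
R=1: x+4/5x²=0 ⇒ x=−5/4=-1.2500; min R=1−1/(4·4/5)=0.6875>−1
Confirm numerically:
  x=-0.829: |R|=0.72079 <1
  x=-0.790: |R|=0.70928 <1
  x=-0.682: |R|=0.69010 <1
  x=-0.547: |R|=0.69237 <1
  x=-1.635: |R|=1.50358 >1
  x=-1.487: |R|=1.28194 >1
  x=-1.409: |R|=1.17922 >1
So |R|<1 on (-1.2500, 0).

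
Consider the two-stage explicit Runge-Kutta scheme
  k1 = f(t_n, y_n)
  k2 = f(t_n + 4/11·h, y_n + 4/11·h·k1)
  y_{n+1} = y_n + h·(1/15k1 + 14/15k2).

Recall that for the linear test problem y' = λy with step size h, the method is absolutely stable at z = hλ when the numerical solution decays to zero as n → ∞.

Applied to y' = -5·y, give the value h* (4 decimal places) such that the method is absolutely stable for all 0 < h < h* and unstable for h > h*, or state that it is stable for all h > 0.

With y'=λy (z=hλ):
  k1=λy_n ⇒ h·k1=z·y_n;  k2=λ(1+4/11z)y_n ⇒ h·k2=z(1+4/11z)y_n
  y_{n+1}/y_n = 1 + 1/15z + 14/15z(1+4/11z) = 1 + z + 56/165z²
  ⇒ R(z) = 1 + z + 56/165z².

Boundary: |R(x)|=1, x<0.
x=-0.38: |R|=0.6690
R=1: x+56/165x²=0 ⇒ x=−165/56=-2.9464; min R=1−1/(4·56/165)=0.2634>−1
Confirm numerically:
  x=-2.240: |R|=0.46294 <1
  x=-2.220: |R|=0.45267 <1
  x=-2.007: |R|=0.36010 <1
  x=-1.997: |R|=0.35651 <1
  x=-3.379: |R|=1.49608 >1
  x=-3.291: |R|=1.38487 >1
  x=-3.018: |R|=1.07331 >1
Interval (-2.9464, 0).

(-2.9464,0); λ=-5 ⇒ h* = (165/56)/5 = 0.5893.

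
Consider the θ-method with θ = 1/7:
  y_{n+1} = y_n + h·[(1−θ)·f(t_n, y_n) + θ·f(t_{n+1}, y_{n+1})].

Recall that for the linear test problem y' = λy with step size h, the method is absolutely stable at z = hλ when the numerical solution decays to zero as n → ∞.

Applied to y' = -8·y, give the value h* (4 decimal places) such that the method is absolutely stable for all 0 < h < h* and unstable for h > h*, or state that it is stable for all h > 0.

Test eqn y'=λy, z=hλ:
  y_{n+1} = y_n + z·[6/7·y_n + 1/7·y_{n+1}] ⇒ (1 − 1/7z)y_{n+1} = (1 + 6/7z)y_n
  so R(z) = (1 + 6/7z)/(1 − 1/7z).

Boundary: |R(x)|=1, x<0.
x=-1.39: |R|=0.1597
R=−1: 1+6/7x = −1+1/7x ⇒ -5/7x=2 ⇒ x=2/(-5/7)=-2.8000
Confirm numerically:
  x=-1.773: |R|=0.41468 <1
  x=-1.638: |R|=0.32739 <1
  x=-1.624: |R|=0.31818 <1
  x=-1.581: |R|=0.28971 <1
  x=-3.364: |R|=1.27210 >1
  x=-3.146: |R|=1.17051 >1
  x=-3.116: |R|=1.15619 >1
Interval (-2.8000, 0).

(-2.8000,0); λ=-8 ⇒ h* = (14/5)/8 = 0.3500.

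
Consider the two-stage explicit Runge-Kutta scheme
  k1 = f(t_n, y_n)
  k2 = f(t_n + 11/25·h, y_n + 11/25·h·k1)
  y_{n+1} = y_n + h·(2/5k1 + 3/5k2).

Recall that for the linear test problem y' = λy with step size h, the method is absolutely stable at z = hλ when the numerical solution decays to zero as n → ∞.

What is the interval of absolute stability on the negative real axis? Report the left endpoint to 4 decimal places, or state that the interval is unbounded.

With y'=λy (z=hλ):
  k1=λy_n ⇒ h·k1=z·y_n;  k2=λ(1+11/25z)y_n ⇒ h·k2=z(1+11/25z)y_n
  y_{n+1}/y_n = 1 + 2/5z + 3/5z(1+11/25z) = 1 + z + 33/125z²
  Hence R(z) = 1 + z + 33/125z².

Solve |R(x)|<1 on ℝ⁻.
x=-0.69: |R|=0.4357
R=1: x+33/125x²=0 ⇒ x=−125/33=-3.7879; min R=1−1/(4·33/125)=0.0530>−1
Confirm numerically:
  x=-3.105: |R|=0.44023 <1
  x=-2.848: |R|=0.29333 <1
  x=-1.792: |R|=0.05577 <1
  x=-4.353: |R|=1.64943 >1
  x=-4.137: |R|=1.38130 >1
  x=-3.953: |R|=1.17232 >1
Interval (-3.7879, 0).

z∈(-3.7879,0).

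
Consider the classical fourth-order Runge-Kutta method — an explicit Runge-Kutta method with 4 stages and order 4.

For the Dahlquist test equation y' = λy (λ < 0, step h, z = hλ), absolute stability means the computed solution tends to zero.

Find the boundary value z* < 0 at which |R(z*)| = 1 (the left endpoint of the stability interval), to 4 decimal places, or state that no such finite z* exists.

left endpoint -2.7853.

On y'=λy, z=hλ:
  order 4, 4-stage ⇒ R(z)=1+z+z^2/2+z^3/6+z^4/24
  (e.g. R(-1.2)=0.31840, |R|=0.31840)

Find x<0 with |R(x)|<1.
x=-1.2: |R|=0.3184
|R(-1.54)|=0.2714 |R(-1.16)|=0.3281 |R(-0.8)|=0.4517
Bisect:
  x_lo=-3.2141 |R|=1.8638  x_hi=-0.1929 |R|=0.8246
  mid=-1.70349 |R|=0.27443 →hi
  mid=-2.45879 |R|=0.60945 →hi
  mid=-2.83644 |R|=1.07989 →lo
  mid=-2.64762 |R|=0.81151 →hi
  mid=-2.74203 |R|=0.93671 →hi
  mid=-2.78924 |R|=1.00596 →lo
  mid=-2.76563 |R|=0.97076 →hi
  mid=-2.77743 |R|=0.98821 →hi
  mid=-2.78333 |R|=0.99705 →hi
  ...
  [-2.78536,-2.78518] ⇒ x*=-2.7853
Stable set (-2.7853, 0).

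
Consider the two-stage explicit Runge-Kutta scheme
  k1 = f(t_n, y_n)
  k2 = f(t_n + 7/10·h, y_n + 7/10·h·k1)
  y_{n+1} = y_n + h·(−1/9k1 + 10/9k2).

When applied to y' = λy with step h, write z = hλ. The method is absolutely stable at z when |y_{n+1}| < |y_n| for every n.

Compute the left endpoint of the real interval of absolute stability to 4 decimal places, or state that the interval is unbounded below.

left endpoint -1.2857.

Set f=λy, z=hλ:
  k1=λy_n ⇒ h·k1=z·y_n;  k2=λ(1+7/10z)y_n ⇒ h·k2=z(1+7/10z)y_n
  y_{n+1}/y_n = 1 − 1/9z + 10/9z(1+7/10z) = 1 + z + 7/9z²
  Hence R(z) = 1 + z + 7/9z².

Find x<0 with |R(x)|<1.
x=-1.65: |R|=1.4675
R=1: x+7/9x²=0 ⇒ x=−9/7=-1.2857; min R=1−1/(4·7/9)=0.6786>−1
Confirm numerically:
  x=-1.238: |R|=0.95406 <1
  x=-0.917: |R|=0.73702 <1
  x=-0.825: |R|=0.70437 <1
  x=-0.694: |R|=0.68061 <1
  x=-1.824: |R|=1.76365 >1
  x=-1.450: |R|=1.18528 >1
Stable set (-1.2857, 0).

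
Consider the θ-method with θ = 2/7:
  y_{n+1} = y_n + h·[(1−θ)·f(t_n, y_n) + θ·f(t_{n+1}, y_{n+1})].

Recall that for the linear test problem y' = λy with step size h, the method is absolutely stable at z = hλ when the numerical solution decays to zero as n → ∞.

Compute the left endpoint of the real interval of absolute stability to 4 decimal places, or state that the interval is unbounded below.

On y'=λy, z=hλ:
  y_{n+1} = y_n + z·[5/7·y_n + 2/7·y_{n+1}] ⇒ (1 − 2/7z)y_{n+1} = (1 + 5/7z)y_n
  ⇒ R(z) = (1 + 5/7z)/(1 − 2/7z).

Boundary: |R(x)|=1, x<0.
x=-0.7: |R|=0.4167
R=−1: 1+5/7x = −1+2/7x ⇒ -3/7x=2 ⇒ x=2/(-3/7)=-4.6667
Confirm numerically:
  x=-3.659: |R|=0.78887 <1
  x=-2.737: |R|=0.53591 <1
  x=-2.674: |R|=0.51587 <1
  x=-2.481: |R|=0.45185 <1
  x=-5.059: |R|=1.06876 >1
  x=-4.887: |R|=1.03941 >1
  x=-4.825: |R|=1.02853 >1
Interval (-4.6667, 0).

left endpoint -4.6667.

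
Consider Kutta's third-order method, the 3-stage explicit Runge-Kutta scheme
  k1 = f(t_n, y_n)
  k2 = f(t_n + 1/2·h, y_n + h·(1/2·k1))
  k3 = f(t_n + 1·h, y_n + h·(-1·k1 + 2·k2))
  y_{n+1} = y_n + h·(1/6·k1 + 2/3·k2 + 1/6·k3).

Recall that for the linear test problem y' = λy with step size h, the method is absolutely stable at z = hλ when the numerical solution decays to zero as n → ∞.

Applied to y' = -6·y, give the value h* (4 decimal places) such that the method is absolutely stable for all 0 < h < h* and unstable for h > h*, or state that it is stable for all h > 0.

On y'=λy, z=hλ:
  order 3, 3-stage ⇒ R(z)=1+z+z^2/2+z^3/6
  (e.g. R(-1.47)=0.08103, |R|=0.08103)

Need |R(x)|<1, x<0.
x=-1.47: |R|=0.0810
|R(-1.96)|=0.2941 |R(-0.98)|=0.3433 |R(-0.51)|=0.5979
Bisect:
  x_lo=-3.3472 |R|=2.9954  x_hi=-0.0995 |R|=0.9053
  mid=-1.72335 |R|=0.09142 →hi
  mid=-2.53526 |R|=1.03740 →lo
  mid=-2.12930 |R|=0.47136 →hi
  mid=-2.33228 |R|=0.72693 →hi
  mid=-2.43377 |R|=0.87478 →hi
  mid=-2.48451 |R|=0.95418 →hi
  mid=-2.50989 |R|=0.99531 →hi
  mid=-2.52257 |R|=1.01623 →lo
  mid=-2.51623 |R|=1.00574 →lo
  ...
  [-2.51286,-2.51266] ⇒ x*=-2.5127
Interval (-2.5127, 0).

(-2.5127,0); λ=-6 ⇒ h* = 0.4188.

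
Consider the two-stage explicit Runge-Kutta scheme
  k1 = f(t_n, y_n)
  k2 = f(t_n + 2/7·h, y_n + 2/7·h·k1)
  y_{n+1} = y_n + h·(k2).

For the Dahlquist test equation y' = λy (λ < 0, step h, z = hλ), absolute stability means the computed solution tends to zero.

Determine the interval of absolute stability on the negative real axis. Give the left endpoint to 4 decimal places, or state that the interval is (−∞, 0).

(-3.5000, 0).

On y'=λy, z=hλ:
  k1=λy_n ⇒ h·k1=z·y_n;  k2=λ(1+2/7z)y_n ⇒ h·k2=z(1+2/7z)y_n
  y_{n+1}/y_n = 1 + z(1+2/7z) = 1 + z + 2/7z²
  so R(z) = 1 + z + 2/7z².

Need |R(x)|<1, x<0.
x=-0.41: |R|=0.6380
R=1: x+2/7x²=0 ⇒ x=−7/2=-3.5000; min R=1−1/(4·2/7)=0.1250>−1
Confirm numerically:
  x=-2.997: |R|=0.56929 <1
  x=-2.398: |R|=0.24497 <1
  x=-1.976: |R|=0.13959 <1
  x=-1.863: |R|=0.12865 <1
  x=-3.995: |R|=1.56501 >1
  x=-3.735: |R|=1.25078 >1
  x=-3.696: |R|=1.20698 >1
Interval (-3.5000, 0).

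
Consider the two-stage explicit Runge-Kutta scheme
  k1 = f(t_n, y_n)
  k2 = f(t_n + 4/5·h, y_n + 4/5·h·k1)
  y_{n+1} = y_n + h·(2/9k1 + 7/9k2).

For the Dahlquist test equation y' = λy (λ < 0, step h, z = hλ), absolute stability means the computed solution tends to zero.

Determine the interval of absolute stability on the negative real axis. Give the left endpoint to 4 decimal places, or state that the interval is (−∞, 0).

Test eqn y'=λy, z=hλ:
  k1=λy_n ⇒ h·k1=z·y_n;  k2=λ(1+4/5z)y_n ⇒ h·k2=z(1+4/5z)y_n
  y_{n+1}/y_n = 1 + 2/9z + 7/9z(1+4/5z) = 1 + z + 28/45z²
  Hence R(z) = 1 + z + 28/45z².

Boundary: |R(x)|=1, x<0.
x=-0.48: |R|=0.6634
R=1: x+28/45x²=0 ⇒ x=−45/28=-1.6071; min R=1−1/(4·28/45)=0.5982>−1
Confirm numerically:
  x=-1.508: |R|=0.90697 <1
  x=-1.244: |R|=0.71891 <1
  x=-1.041: |R|=0.63329 <1
  x=-1.876: |R|=1.31383 >1
  x=-1.691: |R|=1.08823 >1
  x=-1.668: |R|=1.06316 >1
So |R|<1 on (-1.6071, 0).

(-1.6071, 0).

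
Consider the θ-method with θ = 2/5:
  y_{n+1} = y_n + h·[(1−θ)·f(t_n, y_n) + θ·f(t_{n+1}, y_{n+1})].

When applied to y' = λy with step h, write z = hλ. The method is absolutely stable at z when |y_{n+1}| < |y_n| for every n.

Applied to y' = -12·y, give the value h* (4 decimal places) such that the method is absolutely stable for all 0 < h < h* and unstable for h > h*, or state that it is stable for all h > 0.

(-10.0000,0); λ=-12 ⇒ h* = (10)/12 = 0.8333.

Test eqn y'=λy, z=hλ:
  y_{n+1} = y_n + z·[3/5·y_n + 2/5·y_{n+1}] ⇒ (1 − 2/5z)y_{n+1} = (1 + 3/5z)y_n
  ⇒ R(z) = (1 + 3/5z)/(1 − 2/5z).

Solve |R(x)|<1 on ℝ⁻.
x=-1.36: |R|=0.1192
R=−1: 1+3/5x = −1+2/5x ⇒ -1/5x=2 ⇒ x=2/(-1/5)=-10.0000
Confirm numerically:
  x=-9.892: |R|=0.99564 <1
  x=-9.444: |R|=0.97672 <1
  x=-7.141: |R|=0.85173 <1
  x=-5.331: |R|=0.70189 <1
  x=-10.456: |R|=1.01760 >1
  x=-10.351: |R|=1.01366 >1
  x=-10.169: |R|=1.00667 >1
So |R|<1 on (-10.0000, 0).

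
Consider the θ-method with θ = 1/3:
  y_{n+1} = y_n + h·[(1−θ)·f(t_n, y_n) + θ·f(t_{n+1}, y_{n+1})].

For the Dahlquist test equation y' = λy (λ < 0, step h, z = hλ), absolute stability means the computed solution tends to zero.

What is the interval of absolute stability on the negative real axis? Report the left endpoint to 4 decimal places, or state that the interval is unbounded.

(-6.0000, 0).

Test eqn y'=λy, z=hλ:
  y_{n+1} = y_n + z·[2/3·y_n + 1/3·y_{n+1}] ⇒ (1 − 1/3z)y_{n+1} = (1 + 2/3z)y_n
  ⇒ R(z) = (1 + 2/3z)/(1 − 1/3z).

Solve |R(x)|<1 on ℝ⁻.
x=-1.51: |R|=0.0044
R=−1: 1+2/3x = −1+1/3x ⇒ -1/3x=2 ⇒ x=2/(-1/3)=-6.0000
Confirm numerically:
  x=-5.377: |R|=0.92563 <1
  x=-4.928: |R|=0.86478 <1
  x=-2.437: |R|=0.34468 <1
  x=-6.399: |R|=1.04245 >1
  x=-6.049: |R|=1.00541 >1
Stable set (-6.0000, 0).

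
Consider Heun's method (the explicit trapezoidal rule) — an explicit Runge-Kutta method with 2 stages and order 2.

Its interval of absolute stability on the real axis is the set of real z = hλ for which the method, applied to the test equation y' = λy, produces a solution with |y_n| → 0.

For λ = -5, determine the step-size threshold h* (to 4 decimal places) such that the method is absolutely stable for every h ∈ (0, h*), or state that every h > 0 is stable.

Set f=λy, z=hλ:
  order 2, 2-stage ⇒ R(z)=1+z+z^2/2
  (e.g. R(-0.38)=0.69220, |R|=0.69220)

Solve |R(x)|<1 on ℝ⁻.
x=-0.38: |R|=0.6922
|R(-1.89)|=0.8960 |R(-1.87)|=0.8785 |R(-1.59)|=0.6741
Bisect:
  x_lo=-2.6638 |R|=1.8841  x_hi=-0.2369 |R|=0.7912
  mid=-1.45036 |R|=0.60141 →hi
  mid=-2.05708 |R|=1.05871 →lo
  mid=-1.75372 |R|=0.78404 →hi
  mid=-1.90540 |R|=0.90987 →hi
  mid=-1.98124 |R|=0.98141 →hi
  mid=-2.01916 |R|=1.01934 →lo
  mid=-2.00020 |R|=1.00020 →lo
  mid=-1.99072 |R|=0.99076 →hi
  ...
  [-2.00005,-1.99990] ⇒ x*=-2.0000
Stable set (-2.0000, 0).

(-2.0000,0); λ=-5 ⇒ h* = 0.4000.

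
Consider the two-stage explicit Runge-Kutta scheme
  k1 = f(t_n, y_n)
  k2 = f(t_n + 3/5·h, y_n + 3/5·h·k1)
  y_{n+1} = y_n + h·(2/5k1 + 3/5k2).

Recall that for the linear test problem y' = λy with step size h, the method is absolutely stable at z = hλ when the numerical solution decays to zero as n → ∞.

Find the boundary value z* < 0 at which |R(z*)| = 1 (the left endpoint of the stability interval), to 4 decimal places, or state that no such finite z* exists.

Test eqn y'=λy, z=hλ:
  k1=λy_n ⇒ h·k1=z·y_n;  k2=λ(1+3/5z)y_n ⇒ h·k2=z(1+3/5z)y_n
  y_{n+1}/y_n = 1 + 2/5z + 3/5z(1+3/5z) = 1 + z + 9/25z²
  Hence R(z) = 1 + z + 9/25z².

Find x<0 with |R(x)|<1.
x=-0.92: |R|=0.3847
R=1: x+9/25x²=0 ⇒ x=−25/9=-2.7778; min R=1−1/(4·9/25)=0.3056>−1
Confirm numerically:
  x=-1.857: |R|=0.38444 <1
  x=-1.834: |R|=0.37688 <1
  x=-1.744: |R|=0.35095 <1
  x=-3.217: |R|=1.50867 >1
  x=-2.965: |R|=1.19984 >1
So |R|<1 on (-2.7778, 0).

z* = -2.7778.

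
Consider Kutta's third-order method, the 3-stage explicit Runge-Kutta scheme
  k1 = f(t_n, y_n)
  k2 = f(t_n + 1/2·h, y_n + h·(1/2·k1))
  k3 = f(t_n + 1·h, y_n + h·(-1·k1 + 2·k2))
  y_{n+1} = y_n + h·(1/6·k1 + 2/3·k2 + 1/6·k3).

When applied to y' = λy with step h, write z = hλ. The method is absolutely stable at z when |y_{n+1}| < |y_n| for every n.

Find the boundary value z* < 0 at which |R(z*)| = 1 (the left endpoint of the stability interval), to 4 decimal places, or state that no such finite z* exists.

left endpoint -2.5127.

Set f=λy, z=hλ:
  order 3, 3-stage ⇒ R(z)=1+z+z^2/2+z^3/6
  (e.g. R(-1.02)=0.32333, |R|=0.32333)

Need |R(x)|<1, x<0.
x=-1.02: |R|=0.3233
|R(-2.77)|=1.4759 |R(-2.55)|=1.0623 |R(-0.86)|=0.4038
Bisect:
  x_lo=-2.8595 |R|=1.6680  x_hi=-0.2870 |R|=0.7502
  mid=-1.57326 |R|=0.01531 →hi
  mid=-2.21637 |R|=0.57481 →hi
  mid=-2.53793 |R|=1.04190 →lo
  mid=-2.37715 |R|=0.79055 →hi
  mid=-2.45754 |R|=0.91152 →hi
  mid=-2.49774 |R|=0.97550 →hi
  mid=-2.51784 |R|=1.00839 →lo
  mid=-2.50779 |R|=0.99187 →hi
  ...
  [-2.51281,-2.51266] ⇒ x*=-2.5127
So |R|<1 on (-2.5127, 0).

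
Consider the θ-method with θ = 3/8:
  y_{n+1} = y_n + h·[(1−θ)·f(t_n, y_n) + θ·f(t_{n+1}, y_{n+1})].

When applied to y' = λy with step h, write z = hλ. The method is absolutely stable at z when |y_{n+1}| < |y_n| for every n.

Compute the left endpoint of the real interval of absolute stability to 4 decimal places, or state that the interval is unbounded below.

z* = -8.0000.

Set f=λy, z=hλ:
  y_{n+1} = y_n + z·[5/8·y_n + 3/8·y_{n+1}] ⇒ (1 − 3/8z)y_{n+1} = (1 + 5/8z)y_n
  so R(z) = (1 + 5/8z)/(1 − 3/8z).

Solve |R(x)|<1 on ℝ⁻.
x=-0.92: |R|=0.3160
R=−1: 1+5/8x = −1+3/8x ⇒ -1/4x=2 ⇒ x=2/(-1/4)=-8.0000
Confirm numerically:
  x=-7.377: |R|=0.95865 <1
  x=-6.959: |R|=0.92790 <1
  x=-5.409: |R|=0.78611 <1
  x=-8.126: |R|=1.00778 >1
  x=-8.120: |R|=1.00742 >1
So |R|<1 on (-8.0000, 0).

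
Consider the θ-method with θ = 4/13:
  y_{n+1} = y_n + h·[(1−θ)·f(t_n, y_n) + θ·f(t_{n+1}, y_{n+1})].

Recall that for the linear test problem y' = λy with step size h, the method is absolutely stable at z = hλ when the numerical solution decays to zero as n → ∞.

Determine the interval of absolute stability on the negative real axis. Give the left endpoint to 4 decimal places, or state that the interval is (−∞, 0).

z∈(-5.2000,0).

On y'=λy, z=hλ:
  y_{n+1} = y_n + z·[9/13·y_n + 4/13·y_{n+1}] ⇒ (1 − 4/13z)y_{n+1} = (1 + 9/13z)y_n
  so R(z) = (1 + 9/13z)/(1 − 4/13z).

Solve |R(x)|<1 on ℝ⁻.
x=-0.68: |R|=0.4377
R=−1: 1+9/13x = −1+4/13x ⇒ -5/13x=2 ⇒ x=2/(-5/13)=-5.2000
Confirm numerically:
  x=-2.893: |R|=0.53056 <1
  x=-2.532: |R|=0.42321 <1
  x=-2.179: |R|=0.30443 <1
  x=-2.096: |R|=0.27422 <1
  x=-5.732: |R|=1.07404 >1
  x=-5.557: |R|=1.05067 >1
  x=-5.265: |R|=1.00954 >1
So |R|<1 on (-5.2000, 0).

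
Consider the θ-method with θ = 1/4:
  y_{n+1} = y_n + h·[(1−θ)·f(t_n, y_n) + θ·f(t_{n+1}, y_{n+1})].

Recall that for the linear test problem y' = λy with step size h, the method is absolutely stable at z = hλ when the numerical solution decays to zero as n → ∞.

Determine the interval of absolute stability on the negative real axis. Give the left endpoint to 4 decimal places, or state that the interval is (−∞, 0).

Test eqn y'=λy, z=hλ:
  y_{n+1} = y_n + z·[3/4·y_n + 1/4·y_{n+1}] ⇒ (1 − 1/4z)y_{n+1} = (1 + 3/4z)y_n
  Hence R(z) = (1 + 3/4z)/(1 − 1/4z).

Boundary: |R(x)|=1, x<0.
x=-0.94: |R|=0.2389
R=−1: 1+3/4x = −1+1/4x ⇒ -1/2x=2 ⇒ x=2/(-1/2)=-4.0000
Confirm numerically:
  x=-2.802: |R|=0.64775 <1
  x=-2.009: |R|=0.33733 <1
  x=-1.740: |R|=0.21254 <1
  x=-4.249: |R|=1.06037 >1
  x=-4.023: |R|=1.00573 >1
So |R|<1 on (-4.0000, 0).

z∈(-4.0000,0).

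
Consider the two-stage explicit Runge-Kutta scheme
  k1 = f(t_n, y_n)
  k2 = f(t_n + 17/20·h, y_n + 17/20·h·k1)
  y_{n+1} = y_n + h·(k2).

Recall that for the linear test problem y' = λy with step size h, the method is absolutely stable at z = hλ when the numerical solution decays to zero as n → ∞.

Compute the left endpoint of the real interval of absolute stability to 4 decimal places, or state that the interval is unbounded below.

left endpoint -1.1765.

On y'=λy, z=hλ:
  k1=λy_n ⇒ h·k1=z·y_n;  k2=λ(1+17/20z)y_n ⇒ h·k2=z(1+17/20z)y_n
  y_{n+1}/y_n = 1 + z(1+17/20z) = 1 + z + 17/20z²
  so R(z) = 1 + z + 17/20z².

Solve |R(x)|<1 on ℝ⁻.
x=-0.47: |R|=0.7178
R=1: x+17/20x²=0 ⇒ x=−20/17=-1.1765; min R=1−1/(4·17/20)=0.7059>−1
Confirm numerically:
  x=-1.152: |R|=0.97604 <1
  x=-1.099: |R|=0.92763 <1
  x=-1.021: |R|=0.86507 <1
  x=-0.845: |R|=0.76192 <1
  x=-1.596: |R|=1.56913 >1
  x=-1.425: |R|=1.30103 >1
  x=-1.313: |R|=1.15237 >1
So |R|<1 on (-1.1765, 0).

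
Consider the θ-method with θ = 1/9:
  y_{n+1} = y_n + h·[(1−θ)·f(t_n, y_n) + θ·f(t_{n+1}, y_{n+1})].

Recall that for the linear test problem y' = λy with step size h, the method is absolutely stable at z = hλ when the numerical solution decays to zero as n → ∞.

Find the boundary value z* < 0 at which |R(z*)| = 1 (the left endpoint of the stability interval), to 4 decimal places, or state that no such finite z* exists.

z* = -2.5714.

On y'=λy, z=hλ:
  y_{n+1} = y_n + z·[8/9·y_n + 1/9·y_{n+1}] ⇒ (1 − 1/9z)y_{n+1} = (1 + 8/9z)y_n
  ⇒ R(z) = (1 + 8/9z)/(1 − 1/9z).

Need |R(x)|<1, x<0.
x=-1.04: |R|=0.0677
R=−1: 1+8/9x = −1+1/9x ⇒ -7/9x=2 ⇒ x=2/(-7/9)=-2.5714
Confirm numerically:
  x=-2.259: |R|=0.80576 <1
  x=-1.866: |R|=0.54555 <1
  x=-1.323: |R|=0.15344 <1
  x=-3.089: |R|=1.29969 >1
  x=-2.887: |R|=1.18583 >1
  x=-2.600: |R|=1.01724 >1
Interval (-2.5714, 0).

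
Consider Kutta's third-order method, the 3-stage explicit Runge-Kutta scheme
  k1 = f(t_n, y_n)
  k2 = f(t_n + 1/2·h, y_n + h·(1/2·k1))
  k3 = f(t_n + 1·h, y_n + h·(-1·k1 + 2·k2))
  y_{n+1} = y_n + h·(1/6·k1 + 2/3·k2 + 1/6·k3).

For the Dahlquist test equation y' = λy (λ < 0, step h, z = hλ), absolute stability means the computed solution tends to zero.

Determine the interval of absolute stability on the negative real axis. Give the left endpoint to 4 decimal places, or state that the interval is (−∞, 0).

On y'=λy, z=hλ:
  order 3, 3-stage ⇒ R(z)=1+z+z^2/2+z^3/6
  (e.g. R(-0.68)=0.49879, |R|=0.49879)

Find x<0 with |R(x)|<1.
x=-0.68: |R|=0.4988
|R(-2.73)|=1.3946 |R(-1.21)|=0.2268 |R(-1.02)|=0.3233
Bisect:
  x_lo=-2.8821 |R|=1.7189  x_hi=-0.2757 |R|=0.7588
  mid=-1.57889 |R|=0.01155 →hi
  mid=-2.23050 |R|=0.59244 →hi
  mid=-2.55630 |R|=1.07306 →lo
  mid=-2.39340 |R|=0.81426 →hi
  mid=-2.47485 |R|=0.93877 →hi
  mid=-2.51558 |R|=1.00466 →lo
  mid=-2.49521 |R|=0.97141 →hi
  ...
  [-2.51287,-2.51271] ⇒ x*=-2.5127
So |R|<1 on (-2.5127, 0).

z∈(-2.5127,0).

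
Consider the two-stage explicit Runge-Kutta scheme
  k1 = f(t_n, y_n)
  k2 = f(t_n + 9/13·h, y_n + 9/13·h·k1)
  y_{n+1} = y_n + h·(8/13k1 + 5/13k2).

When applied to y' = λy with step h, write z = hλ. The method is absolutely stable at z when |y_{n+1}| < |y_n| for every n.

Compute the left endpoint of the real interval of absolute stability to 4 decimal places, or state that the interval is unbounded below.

left endpoint -3.7556.

Test eqn y'=λy, z=hλ:
  k1=λy_n ⇒ h·k1=z·y_n;  k2=λ(1+9/13z)y_n ⇒ h·k2=z(1+9/13z)y_n
  y_{n+1}/y_n = 1 + 8/13z + 5/13z(1+9/13z) = 1 + z + 45/169z²
  ⇒ R(z) = 1 + z + 45/169z².

Solve |R(x)|<1 on ℝ⁻.
x=-1.09: |R|=0.2264
R=1: x+45/169x²=0 ⇒ x=−169/45=-3.7556; min R=1−1/(4·45/169)=0.0611>−1
Confirm numerically:
  x=-3.433: |R|=0.70515 <1
  x=-2.747: |R|=0.26229 <1
  x=-2.256: |R|=0.09920 <1
  x=-2.139: |R|=0.07928 <1
  x=-4.025: |R|=1.28878 >1
  x=-3.982: |R|=1.24010 >1
Stable set (-3.7556, 0).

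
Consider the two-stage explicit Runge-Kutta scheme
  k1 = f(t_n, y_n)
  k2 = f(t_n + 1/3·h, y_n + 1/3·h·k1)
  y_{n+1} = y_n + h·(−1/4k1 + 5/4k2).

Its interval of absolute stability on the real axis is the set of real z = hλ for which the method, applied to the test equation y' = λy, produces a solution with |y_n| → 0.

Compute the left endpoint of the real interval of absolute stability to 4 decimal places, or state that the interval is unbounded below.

left endpoint -2.4000.

Test eqn y'=λy, z=hλ:
  k1=λy_n ⇒ h·k1=z·y_n;  k2=λ(1+1/3z)y_n ⇒ h·k2=z(1+1/3z)y_n
  y_{n+1}/y_n = 1 − 1/4z + 5/4z(1+1/3z) = 1 + z + 5/12z²
  Hence R(z) = 1 + z + 5/12z².

Find x<0 with |R(x)|<1.
x=-1.03: |R|=0.4120
R=1: x+5/12x²=0 ⇒ x=−12/5=-2.4000; min R=1−1/(4·5/12)=0.4000>−1
Confirm numerically:
  x=-2.052: |R|=0.70246 <1
  x=-1.485: |R|=0.43384 <1
  x=-1.395: |R|=0.41584 <1
  x=-1.308: |R|=0.40486 <1
  x=-2.891: |R|=1.59145 >1
  x=-2.787: |R|=1.44940 >1
Stable set (-2.4000, 0).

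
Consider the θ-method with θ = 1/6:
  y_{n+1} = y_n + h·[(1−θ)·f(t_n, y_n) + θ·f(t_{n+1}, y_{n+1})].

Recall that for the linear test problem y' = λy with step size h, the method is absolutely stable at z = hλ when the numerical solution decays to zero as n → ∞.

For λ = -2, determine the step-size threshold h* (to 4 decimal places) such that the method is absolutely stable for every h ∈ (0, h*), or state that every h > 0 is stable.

With y'=λy (z=hλ):
  y_{n+1} = y_n + z·[5/6·y_n + 1/6·y_{n+1}] ⇒ (1 − 1/6z)y_{n+1} = (1 + 5/6z)y_n
  R(z) = (1 + 5/6z)/(1 − 1/6z).

Need |R(x)|<1, x<0.
x=-1.54: |R|=0.2255
R=−1: 1+5/6x = −1+1/6x ⇒ -2/3x=2 ⇒ x=2/(-2/3)=-3.0000
Confirm numerically:
  x=-2.697: |R|=0.86064 <1
  x=-1.526: |R|=0.21658 <1
  x=-1.269: |R|=0.04746 <1
  x=-3.154: |R|=1.06729 >1
  x=-3.136: |R|=1.05954 >1
  x=-3.042: |R|=1.01858 >1
Interval (-3.0000, 0).

(-3.0000,0); λ=-2 ⇒ h* = (3)/2 = 1.5000.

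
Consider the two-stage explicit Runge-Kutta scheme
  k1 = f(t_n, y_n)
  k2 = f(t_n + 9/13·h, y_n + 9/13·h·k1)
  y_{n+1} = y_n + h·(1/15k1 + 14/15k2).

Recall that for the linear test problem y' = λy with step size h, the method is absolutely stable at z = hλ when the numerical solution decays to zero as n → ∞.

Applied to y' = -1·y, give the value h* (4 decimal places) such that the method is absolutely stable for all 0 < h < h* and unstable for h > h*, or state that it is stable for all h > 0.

Test eqn y'=λy, z=hλ:
  k1=λy_n ⇒ h·k1=z·y_n;  k2=λ(1+9/13z)y_n ⇒ h·k2=z(1+9/13z)y_n
  y_{n+1}/y_n = 1 + 1/15z + 14/15z(1+9/13z) = 1 + z + 42/65z²
  Hence R(z) = 1 + z + 42/65z².

Solve |R(x)|<1 on ℝ⁻.
x=-1.62: |R|=1.0758
R=1: x+42/65x²=0 ⇒ x=−65/42=-1.5476; min R=1−1/(4·42/65)=0.6131>−1
Confirm numerically:
  x=-1.464: |R|=0.92090 <1
  x=-1.205: |R|=0.73323 <1
  x=-1.112: |R|=0.68700 <1
  x=-2.080: |R|=1.71552 >1
  x=-1.835: |R|=1.34075 >1
  x=-1.717: |R|=1.18792 >1
Stable set (-1.5476, 0).

(-1.5476,0); λ=-1 ⇒ h* = (65/42)/1 = 1.5476.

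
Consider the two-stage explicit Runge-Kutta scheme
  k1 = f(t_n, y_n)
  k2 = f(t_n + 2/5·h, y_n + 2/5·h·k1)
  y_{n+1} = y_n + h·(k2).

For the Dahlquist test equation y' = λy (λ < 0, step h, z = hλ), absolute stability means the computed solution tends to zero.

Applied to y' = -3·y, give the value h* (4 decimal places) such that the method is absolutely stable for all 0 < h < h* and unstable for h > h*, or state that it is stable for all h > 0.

(-2.5000,0); λ=-3 ⇒ h* = (5/2)/3 = 0.8333.

With y'=λy (z=hλ):
  k1=λy_n ⇒ h·k1=z·y_n;  k2=λ(1+2/5z)y_n ⇒ h·k2=z(1+2/5z)y_n
  y_{n+1}/y_n = 1 + z(1+2/5z) = 1 + z + 2/5z²
  ⇒ R(z) = 1 + z + 2/5z².

Need |R(x)|<1, x<0.
x=-0.58: |R|=0.5546
R=1: x+2/5x²=0 ⇒ x=−5/2=-2.5000; min R=1−1/(4·2/5)=0.3750>−1
Confirm numerically:
  x=-2.427: |R|=0.92913 <1
  x=-2.425: |R|=0.92725 <1
  x=-2.164: |R|=0.70916 <1
  x=-1.928: |R|=0.55887 <1
  x=-2.985: |R|=1.57909 >1
  x=-2.681: |R|=1.19410 >1
  x=-2.570: |R|=1.07196 >1
Interval (-2.5000, 0).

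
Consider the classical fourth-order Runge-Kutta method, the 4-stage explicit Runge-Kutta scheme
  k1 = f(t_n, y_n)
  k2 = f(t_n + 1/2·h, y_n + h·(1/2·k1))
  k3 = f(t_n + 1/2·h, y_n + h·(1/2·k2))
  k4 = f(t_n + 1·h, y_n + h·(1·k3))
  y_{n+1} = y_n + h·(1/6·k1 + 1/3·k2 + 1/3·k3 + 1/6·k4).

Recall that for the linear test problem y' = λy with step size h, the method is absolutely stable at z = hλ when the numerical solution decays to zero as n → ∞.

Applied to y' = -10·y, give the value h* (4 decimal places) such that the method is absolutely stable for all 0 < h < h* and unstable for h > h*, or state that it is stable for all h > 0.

(-2.7853,0); λ=-10 ⇒ h* = 0.2785.

Test eqn y'=λy, z=hλ:
  order 4, 4-stage ⇒ R(z)=1+z+z^2/2+z^3/6+z^4/24
  (e.g. R(-0.42)=0.65715, |R|=0.65715)

Solve |R(x)|<1 on ℝ⁻.
x=-0.42: |R|=0.6571
|R(-3.12)|=1.6336 |R(-2.55)|=0.6995 |R(-1.84)|=0.2921
Bisect:
  x_lo=-3.6052 |R|=3.1226  x_hi=-0.0740 |R|=0.9287
  mid=-1.83960 |R|=0.29207 →hi
  mid=-2.72239 |R|=0.90923 →hi
  mid=-3.16378 |R|=1.73760 →lo
  mid=-2.94309 |R|=1.26516 →lo
  mid=-2.83274 |R|=1.07392 →lo
  mid=-2.77756 |R|=0.98841 →hi
  mid=-2.80515 |R|=1.03035 →lo
  mid=-2.79136 |R|=1.00918 →lo
  ...
  [-2.78532,-2.78511] ⇒ x*=-2.7853
Interval (-2.7853, 0).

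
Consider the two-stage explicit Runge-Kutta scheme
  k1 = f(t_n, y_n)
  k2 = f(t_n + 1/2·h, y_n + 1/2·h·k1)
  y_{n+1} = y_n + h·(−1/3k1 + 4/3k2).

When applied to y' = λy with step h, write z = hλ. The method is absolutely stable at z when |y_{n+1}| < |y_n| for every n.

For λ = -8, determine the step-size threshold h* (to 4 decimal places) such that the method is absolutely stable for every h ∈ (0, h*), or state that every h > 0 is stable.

Test eqn y'=λy, z=hλ:
  k1=λy_n ⇒ h·k1=z·y_n;  k2=λ(1+1/2z)y_n ⇒ h·k2=z(1+1/2z)y_n
  y_{n+1}/y_n = 1 − 1/3z + 4/3z(1+1/2z) = 1 + z + 2/3z²
  so R(z) = 1 + z + 2/3z².

Need |R(x)|<1, x<0.
x=-0.85: |R|=0.6317
R=1: x+2/3x²=0 ⇒ x=−3/2=-1.5000; min R=1−1/(4·2/3)=0.6250>−1
Confirm numerically:
  x=-1.437: |R|=0.93965 <1
  x=-1.300: |R|=0.82667 <1
  x=-0.803: |R|=0.62687 <1
  x=-1.708: |R|=1.23684 >1
  x=-1.549: |R|=1.05060 >1
Interval (-1.5000, 0).

(-1.5000,0); λ=-8 ⇒ h* = (3/2)/8 = 0.1875.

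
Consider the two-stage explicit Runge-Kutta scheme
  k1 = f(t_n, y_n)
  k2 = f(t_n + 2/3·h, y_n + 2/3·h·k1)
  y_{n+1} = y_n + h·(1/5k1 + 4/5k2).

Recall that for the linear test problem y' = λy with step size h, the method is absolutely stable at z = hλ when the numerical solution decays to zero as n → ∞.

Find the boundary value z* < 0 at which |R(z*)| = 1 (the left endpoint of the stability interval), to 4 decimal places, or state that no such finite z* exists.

Test eqn y'=λy, z=hλ:
  k1=λy_n ⇒ h·k1=z·y_n;  k2=λ(1+2/3z)y_n ⇒ h·k2=z(1+2/3z)y_n
  y_{n+1}/y_n = 1 + 1/5z + 4/5z(1+2/3z) = 1 + z + 8/15z²
  Hence R(z) = 1 + z + 8/15z².

Solve |R(x)|<1 on ℝ⁻.
x=-1.77: |R|=0.9009
R=1: x+8/15x²=0 ⇒ x=−15/8=-1.8750; min R=1−1/(4·8/15)=0.5312>−1
Confirm numerically:
  x=-1.564: |R|=0.74058 <1
  x=-1.091: |R|=0.54382 <1
  x=-0.878: |R|=0.53314 <1
  x=-2.373: |R|=1.63027 >1
  x=-2.059: |R|=1.20206 >1
Stable set (-1.8750, 0).

z* = -1.8750.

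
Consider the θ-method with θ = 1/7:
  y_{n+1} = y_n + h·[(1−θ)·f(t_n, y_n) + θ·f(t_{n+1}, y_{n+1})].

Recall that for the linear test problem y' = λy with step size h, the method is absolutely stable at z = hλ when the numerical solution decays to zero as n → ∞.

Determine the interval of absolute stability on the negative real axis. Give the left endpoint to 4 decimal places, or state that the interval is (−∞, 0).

z∈(-2.8000,0).

Test eqn y'=λy, z=hλ:
  y_{n+1} = y_n + z·[6/7·y_n + 1/7·y_{n+1}] ⇒ (1 − 1/7z)y_{n+1} = (1 + 6/7z)y_n
  Hence R(z) = (1 + 6/7z)/(1 − 1/7z).

Boundary: |R(x)|=1, x<0.
x=-1.52: |R|=0.2488
R=−1: 1+6/7x = −1+1/7x ⇒ -5/7x=2 ⇒ x=2/(-5/7)=-2.8000
Confirm numerically:
  x=-2.665: |R|=0.93016 <1
  x=-1.876: |R|=0.47950 <1
  x=-1.555: |R|=0.27236 <1
  x=-3.034: |R|=1.11660 >1
  x=-2.979: |R|=1.08969 >1
So |R|<1 on (-2.8000, 0).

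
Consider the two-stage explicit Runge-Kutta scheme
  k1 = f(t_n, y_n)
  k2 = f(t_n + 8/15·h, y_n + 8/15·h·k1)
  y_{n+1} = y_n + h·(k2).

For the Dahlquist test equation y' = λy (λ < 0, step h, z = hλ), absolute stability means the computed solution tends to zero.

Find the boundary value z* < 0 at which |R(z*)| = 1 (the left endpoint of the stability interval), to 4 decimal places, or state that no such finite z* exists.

left endpoint -1.8750.

On y'=λy, z=hλ:
  k1=λy_n ⇒ h·k1=z·y_n;  k2=λ(1+8/15z)y_n ⇒ h·k2=z(1+8/15z)y_n
  y_{n+1}/y_n = 1 + z(1+8/15z) = 1 + z + 8/15z²
  Hence R(z) = 1 + z + 8/15z².

Find x<0 with |R(x)|<1.
x=-0.79: |R|=0.5429
R=1: x+8/15x²=0 ⇒ x=−15/8=-1.8750; min R=1−1/(4·8/15)=0.5312>−1
Confirm numerically:
  x=-1.801: |R|=0.92892 <1
  x=-1.648: |R|=0.80048 <1
  x=-0.808: |R|=0.54019 <1
  x=-2.001: |R|=1.13447 >1
  x=-1.989: |R|=1.12093 >1
So |R|<1 on (-1.8750, 0).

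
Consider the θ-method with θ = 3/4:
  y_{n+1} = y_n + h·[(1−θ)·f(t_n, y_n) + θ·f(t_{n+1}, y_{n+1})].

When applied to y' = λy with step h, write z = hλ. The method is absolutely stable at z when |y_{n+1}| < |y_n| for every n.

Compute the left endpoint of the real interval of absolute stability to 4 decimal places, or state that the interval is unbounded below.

unbounded; (−∞, 0).

With y'=λy (z=hλ):
  y_{n+1} = y_n + z·[1/4·y_n + 3/4·y_{n+1}] ⇒ (1 − 3/4z)y_{n+1} = (1 + 1/4z)y_n
  Hence R(z) = (1 + 1/4z)/(1 − 3/4z).

Boundary: |R(x)|=1, x<0.
x=-0.85: |R|=0.4809
x=-2: |R|=0.2000
x=-10: |R|=0.1765
x=-100: |R|=0.3158
θ=3/4≥1/2 ⇒ |1+1/4x|<|1−3/4x| ∀x<0 ⇒ stable on all of ℝ⁻.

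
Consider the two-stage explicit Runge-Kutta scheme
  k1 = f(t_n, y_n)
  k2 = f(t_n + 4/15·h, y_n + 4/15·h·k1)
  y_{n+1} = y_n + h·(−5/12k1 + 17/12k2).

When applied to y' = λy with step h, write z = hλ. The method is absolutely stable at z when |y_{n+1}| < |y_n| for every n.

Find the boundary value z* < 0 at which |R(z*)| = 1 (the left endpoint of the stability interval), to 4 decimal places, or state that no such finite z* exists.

Test eqn y'=λy, z=hλ:
  k1=λy_n ⇒ h·k1=z·y_n;  k2=λ(1+4/15z)y_n ⇒ h·k2=z(1+4/15z)y_n
  y_{n+1}/y_n = 1 − 5/12z + 17/12z(1+4/15z) = 1 + z + 17/45z²
  so R(z) = 1 + z + 17/45z².

Solve |R(x)|<1 on ℝ⁻.
x=-1.29: |R|=0.3387
R=1: x+17/45x²=0 ⇒ x=−45/17=-2.6471; min R=1−1/(4·17/45)=0.3382>−1
Confirm numerically:
  x=-1.976: |R|=0.49906 <1
  x=-1.338: |R|=0.33831 <1
  x=-1.128: |R|=0.35268 <1
  x=-3.066: |R|=1.48525 >1
  x=-3.023: |R|=1.42933 >1
Stable set (-2.6471, 0).

left endpoint -2.6471.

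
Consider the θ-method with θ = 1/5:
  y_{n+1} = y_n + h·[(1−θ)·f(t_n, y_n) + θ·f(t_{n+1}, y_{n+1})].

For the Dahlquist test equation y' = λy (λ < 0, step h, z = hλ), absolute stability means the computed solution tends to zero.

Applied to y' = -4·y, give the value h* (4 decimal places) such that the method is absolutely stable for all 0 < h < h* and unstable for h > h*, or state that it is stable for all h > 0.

(-3.3333,0); λ=-4 ⇒ h* = (10/3)/4 = 0.8333.

Set f=λy, z=hλ:
  y_{n+1} = y_n + z·[4/5·y_n + 1/5·y_{n+1}] ⇒ (1 − 1/5z)y_{n+1} = (1 + 4/5z)y_n
  so R(z) = (1 + 4/5z)/(1 − 1/5z).

Need |R(x)|<1, x<0.
x=-0.58: |R|=0.4803
R=−1: 1+4/5x = −1+1/5x ⇒ -3/5x=2 ⇒ x=2/(-3/5)=-3.3333
Confirm numerically:
  x=-2.969: |R|=0.86284 <1
  x=-2.742: |R|=0.77086 <1
  x=-1.992: |R|=0.42449 <1
  x=-1.738: |R|=0.28970 <1
  x=-3.600: |R|=1.09302 >1
  x=-3.416: |R|=1.02947 >1
  x=-3.389: |R|=1.01991 >1
Interval (-3.3333, 0).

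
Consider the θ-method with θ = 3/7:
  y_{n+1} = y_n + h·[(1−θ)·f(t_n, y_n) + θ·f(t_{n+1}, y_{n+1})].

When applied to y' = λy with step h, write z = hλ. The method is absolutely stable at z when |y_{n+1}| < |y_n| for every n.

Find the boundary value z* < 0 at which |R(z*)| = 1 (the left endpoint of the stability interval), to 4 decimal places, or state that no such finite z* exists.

z* = -14.0000.

With y'=λy (z=hλ):
  y_{n+1} = y_n + z·[4/7·y_n + 3/7·y_{n+1}] ⇒ (1 − 3/7z)y_{n+1} = (1 + 4/7z)y_n
  Hence R(z) = (1 + 4/7z)/(1 − 3/7z).

Solve |R(x)|<1 on ℝ⁻.
x=-0.66: |R|=0.4855
R=−1: 1+4/7x = −1+3/7x ⇒ -1/7x=2 ⇒ x=2/(-1/7)=-14.0000
Confirm numerically:
  x=-11.695: |R|=0.94523 <1
  x=-11.554: |R|=0.94129 <1
  x=-11.244: |R|=0.93234 <1
  x=-14.359: |R|=1.00717 >1
  x=-14.230: |R|=1.00463 >1
So |R|<1 on (-14.0000, 0).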